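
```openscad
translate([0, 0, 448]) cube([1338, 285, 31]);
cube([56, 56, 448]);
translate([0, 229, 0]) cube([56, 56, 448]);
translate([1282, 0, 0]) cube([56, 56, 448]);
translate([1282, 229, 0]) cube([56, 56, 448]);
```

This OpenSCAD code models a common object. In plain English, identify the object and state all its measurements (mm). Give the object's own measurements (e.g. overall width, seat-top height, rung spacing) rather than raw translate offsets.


A long wooden bench with a 1338 mm (x) × 285 mm (y) seat, 31 mm thick, its top surface 479 mm above the floor. Four 56 mm square legs at the seat corners, flush with the edges, run from z = 0 to the seat underside.


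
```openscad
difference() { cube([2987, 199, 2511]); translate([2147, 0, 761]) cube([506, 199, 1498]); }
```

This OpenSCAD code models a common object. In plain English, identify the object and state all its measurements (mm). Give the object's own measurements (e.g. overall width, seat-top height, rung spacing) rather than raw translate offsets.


A wall 2987 mm long (x), 199 mm thick (y), 2511 mm tall, with a rectangular window opening cut through it. The opening is 506 mm wide and 1498 mm tall; its sill is at z = 761 mm and its near (−x) edge is 2147 mm from the wall's −x end. The opening passes through the full wall thickness.


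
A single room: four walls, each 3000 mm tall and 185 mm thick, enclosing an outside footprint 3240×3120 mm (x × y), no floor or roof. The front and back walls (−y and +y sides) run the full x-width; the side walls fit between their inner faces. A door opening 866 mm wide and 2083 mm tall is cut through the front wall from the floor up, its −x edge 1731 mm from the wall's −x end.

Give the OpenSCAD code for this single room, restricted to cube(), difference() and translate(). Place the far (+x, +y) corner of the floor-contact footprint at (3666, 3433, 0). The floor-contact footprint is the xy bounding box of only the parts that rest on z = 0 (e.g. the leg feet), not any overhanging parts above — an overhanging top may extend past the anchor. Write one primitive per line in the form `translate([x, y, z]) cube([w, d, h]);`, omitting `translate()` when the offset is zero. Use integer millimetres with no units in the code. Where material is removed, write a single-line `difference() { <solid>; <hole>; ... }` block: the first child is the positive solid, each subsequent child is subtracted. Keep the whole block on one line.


difference() { translate([426, 313, 0]) cube([3240, 185, 3000]); translate([2157, 313, 0]) cube([866, 185, 2083]); }
translate([426, 3248, 0]) cube([3240, 185, 3000]);
translate([426, 498, 0]) cube([185, 2750, 3000]);
translate([3481, 498, 0]) cube([185, 2750, 3000]);


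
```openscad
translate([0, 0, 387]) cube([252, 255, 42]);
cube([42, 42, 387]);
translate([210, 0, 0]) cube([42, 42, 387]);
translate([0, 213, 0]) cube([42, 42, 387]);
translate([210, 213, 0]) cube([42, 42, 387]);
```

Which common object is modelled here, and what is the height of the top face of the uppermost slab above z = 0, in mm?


A stool. The seat height is 429 mm.

A 252×255×42 slab at z = 387 on four corner posts — a stool. The seat top is 387 + 42 = 429 mm.


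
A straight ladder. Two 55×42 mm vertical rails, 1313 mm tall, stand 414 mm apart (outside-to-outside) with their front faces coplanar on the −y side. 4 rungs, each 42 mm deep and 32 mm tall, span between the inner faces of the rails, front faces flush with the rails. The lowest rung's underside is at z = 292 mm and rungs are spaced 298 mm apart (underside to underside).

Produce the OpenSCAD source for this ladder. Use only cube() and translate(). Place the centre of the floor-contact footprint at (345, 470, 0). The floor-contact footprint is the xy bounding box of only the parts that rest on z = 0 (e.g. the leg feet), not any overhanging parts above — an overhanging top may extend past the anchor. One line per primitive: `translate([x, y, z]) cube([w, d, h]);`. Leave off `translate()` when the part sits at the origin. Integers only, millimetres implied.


// rung span = 414 - 2*55 = 304
// rung[k] z = 292 + k*298
translate([138, 449, 0]) cube([55, 42, 1313]);
translate([497, 449, 0]) cube([55, 42, 1313]);
translate([193, 449, 292]) cube([304, 42, 32]);
translate([193, 449, 590]) cube([304, 42, 32]);
translate([193, 449, 888]) cube([304, 42, 32]);
translate([193, 449, 1186]) cube([304, 42, 32]);


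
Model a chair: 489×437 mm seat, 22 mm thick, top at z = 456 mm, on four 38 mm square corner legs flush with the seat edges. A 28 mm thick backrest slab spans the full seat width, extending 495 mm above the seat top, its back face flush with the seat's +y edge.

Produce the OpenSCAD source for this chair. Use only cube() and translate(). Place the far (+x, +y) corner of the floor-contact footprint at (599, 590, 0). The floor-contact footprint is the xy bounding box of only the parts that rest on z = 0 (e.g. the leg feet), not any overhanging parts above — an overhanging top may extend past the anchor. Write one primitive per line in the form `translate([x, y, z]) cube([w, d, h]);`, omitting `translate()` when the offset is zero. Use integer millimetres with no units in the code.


translate([110, 153, 434]) cube([489, 437, 22]);
translate([110, 153, 0]) cube([38, 38, 434]);
translate([561, 153, 0]) cube([38, 38, 434]);
translate([110, 552, 0]) cube([38, 38, 434]);
translate([561, 552, 0]) cube([38, 38, 434]);
translate([110, 562, 456]) cube([489, 28, 495]);


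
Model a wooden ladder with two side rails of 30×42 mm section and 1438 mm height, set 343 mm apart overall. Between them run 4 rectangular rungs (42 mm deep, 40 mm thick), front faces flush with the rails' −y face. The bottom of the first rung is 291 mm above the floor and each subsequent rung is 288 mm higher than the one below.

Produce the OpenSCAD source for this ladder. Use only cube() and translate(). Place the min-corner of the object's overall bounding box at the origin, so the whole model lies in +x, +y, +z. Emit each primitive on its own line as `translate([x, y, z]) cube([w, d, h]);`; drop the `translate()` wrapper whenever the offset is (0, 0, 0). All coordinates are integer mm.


// rung span = 343 - 2*30 = 283
// rung[k] z = 291 + k*288
cube([30, 42, 1438]);
translate([313, 0, 0]) cube([30, 42, 1438]);
translate([30, 0, 291]) cube([283, 42, 40]);
translate([30, 0, 579]) cube([283, 42, 40]);
translate([30, 0, 867]) cube([283, 42, 40]);
translate([30, 0, 1155]) cube([283, 42, 40]);


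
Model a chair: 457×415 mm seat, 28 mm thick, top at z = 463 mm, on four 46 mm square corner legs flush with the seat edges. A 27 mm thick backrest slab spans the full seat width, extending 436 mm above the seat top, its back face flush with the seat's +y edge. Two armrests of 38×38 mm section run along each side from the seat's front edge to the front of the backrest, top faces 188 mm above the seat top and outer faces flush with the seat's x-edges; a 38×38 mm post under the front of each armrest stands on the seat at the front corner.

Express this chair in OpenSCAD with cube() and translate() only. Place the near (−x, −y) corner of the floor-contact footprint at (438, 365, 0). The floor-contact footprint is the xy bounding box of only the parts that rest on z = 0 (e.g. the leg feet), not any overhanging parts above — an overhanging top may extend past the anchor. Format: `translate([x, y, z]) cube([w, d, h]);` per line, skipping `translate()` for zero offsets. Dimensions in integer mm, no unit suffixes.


translate([438, 365, 435]) cube([457, 415, 28]);
translate([438, 365, 0]) cube([46, 46, 435]);
translate([849, 365, 0]) cube([46, 46, 435]);
translate([438, 734, 0]) cube([46, 46, 435]);
translate([849, 734, 0]) cube([46, 46, 435]);
translate([438, 753, 463]) cube([457, 27, 436]);
translate([438, 365, 613]) cube([38, 388, 38]);
translate([857, 365, 613]) cube([38, 388, 38]);
translate([438, 365, 463]) cube([38, 38, 150]);
translate([857, 365, 463]) cube([38, 38, 150]);


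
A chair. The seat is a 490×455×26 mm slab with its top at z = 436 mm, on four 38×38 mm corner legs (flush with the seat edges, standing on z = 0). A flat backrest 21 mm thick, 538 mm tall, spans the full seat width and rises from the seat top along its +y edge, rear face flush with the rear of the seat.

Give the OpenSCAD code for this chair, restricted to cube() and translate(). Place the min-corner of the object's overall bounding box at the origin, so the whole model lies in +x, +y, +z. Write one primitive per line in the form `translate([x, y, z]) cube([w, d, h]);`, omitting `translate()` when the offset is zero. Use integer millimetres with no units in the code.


// leg_h = 436 - 26 = 410
translate([0, 0, 410]) cube([490, 455, 26]);
cube([38, 38, 410]);
translate([452, 0, 0]) cube([38, 38, 410]);
translate([0, 417, 0]) cube([38, 38, 410]);
translate([452, 417, 0]) cube([38, 38, 410]);
translate([0, 434, 436]) cube([490, 21, 538]);


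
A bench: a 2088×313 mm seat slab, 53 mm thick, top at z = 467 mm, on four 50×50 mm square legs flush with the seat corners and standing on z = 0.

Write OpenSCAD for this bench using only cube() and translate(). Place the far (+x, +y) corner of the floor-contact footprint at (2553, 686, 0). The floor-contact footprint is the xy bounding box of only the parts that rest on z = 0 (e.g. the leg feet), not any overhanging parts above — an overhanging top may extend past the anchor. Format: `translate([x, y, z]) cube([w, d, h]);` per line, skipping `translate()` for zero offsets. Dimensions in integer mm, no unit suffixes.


// leg_h = 467 − 53 = 414
translate([465, 373, 414]) cube([2088, 313, 53]);
translate([465, 373, 0]) cube([50, 50, 414]);
translate([465, 636, 0]) cube([50, 50, 414]);
translate([2503, 373, 0]) cube([50, 50, 414]);
translate([2503, 636, 0]) cube([50, 50, 414]);


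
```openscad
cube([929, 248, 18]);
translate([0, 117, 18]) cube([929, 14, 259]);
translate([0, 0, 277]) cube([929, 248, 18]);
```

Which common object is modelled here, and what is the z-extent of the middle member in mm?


An I-beam. The web height is 259 mm.

Two wide flanges with a thin centred web — an I-beam. Overall 295 mm minus two 18 mm flanges gives a web of 295 − 2·18 = 259 mm.


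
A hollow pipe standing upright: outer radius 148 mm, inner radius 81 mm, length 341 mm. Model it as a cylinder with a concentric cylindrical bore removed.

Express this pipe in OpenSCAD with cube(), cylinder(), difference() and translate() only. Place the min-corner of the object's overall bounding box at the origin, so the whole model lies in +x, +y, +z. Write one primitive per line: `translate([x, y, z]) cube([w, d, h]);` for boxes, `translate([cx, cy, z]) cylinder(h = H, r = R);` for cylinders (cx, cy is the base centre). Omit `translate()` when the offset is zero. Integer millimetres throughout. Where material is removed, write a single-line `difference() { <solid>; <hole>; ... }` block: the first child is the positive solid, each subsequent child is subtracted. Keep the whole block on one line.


difference() { translate([148, 148, 0]) cylinder(h = 341, r = 148); translate([148, 148, 0]) cylinder(h = 341, r = 81); }


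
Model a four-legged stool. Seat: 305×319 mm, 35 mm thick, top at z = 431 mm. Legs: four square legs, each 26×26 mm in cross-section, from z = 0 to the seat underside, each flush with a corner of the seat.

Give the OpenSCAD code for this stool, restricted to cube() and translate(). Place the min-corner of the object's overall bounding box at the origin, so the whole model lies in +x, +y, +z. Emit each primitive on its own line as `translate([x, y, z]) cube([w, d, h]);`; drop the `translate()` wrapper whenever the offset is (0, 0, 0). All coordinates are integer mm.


translate([0, 0, 396]) cube([305, 319, 35]);
cube([26, 26, 396]);
translate([279, 0, 0]) cube([26, 26, 396]);
translate([0, 293, 0]) cube([26, 26, 396]);
translate([279, 293, 0]) cube([26, 26, 396]);


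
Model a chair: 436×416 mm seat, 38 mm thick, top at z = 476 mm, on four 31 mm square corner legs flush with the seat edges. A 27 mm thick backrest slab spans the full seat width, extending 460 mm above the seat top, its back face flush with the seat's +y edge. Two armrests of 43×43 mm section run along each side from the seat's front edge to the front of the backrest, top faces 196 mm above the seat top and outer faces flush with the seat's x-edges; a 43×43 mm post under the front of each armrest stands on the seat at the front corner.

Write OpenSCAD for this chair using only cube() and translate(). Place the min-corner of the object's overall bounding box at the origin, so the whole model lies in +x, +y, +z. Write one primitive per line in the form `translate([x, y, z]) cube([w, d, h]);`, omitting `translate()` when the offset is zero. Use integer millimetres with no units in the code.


// leg_h = 476 - 38 = 438
// arm post h = 196 - 43 = 153
translate([0, 0, 438]) cube([436, 416, 38]);
cube([31, 31, 438]);
translate([405, 0, 0]) cube([31, 31, 438]);
translate([0, 385, 0]) cube([31, 31, 438]);
translate([405, 385, 0]) cube([31, 31, 438]);
translate([0, 389, 476]) cube([436, 27, 460]);
translate([0, 0, 629]) cube([43, 389, 43]);
translate([393, 0, 629]) cube([43, 389, 43]);
translate([0, 0, 476]) cube([43, 43, 153]);
translate([393, 0, 476]) cube([43, 43, 153]);


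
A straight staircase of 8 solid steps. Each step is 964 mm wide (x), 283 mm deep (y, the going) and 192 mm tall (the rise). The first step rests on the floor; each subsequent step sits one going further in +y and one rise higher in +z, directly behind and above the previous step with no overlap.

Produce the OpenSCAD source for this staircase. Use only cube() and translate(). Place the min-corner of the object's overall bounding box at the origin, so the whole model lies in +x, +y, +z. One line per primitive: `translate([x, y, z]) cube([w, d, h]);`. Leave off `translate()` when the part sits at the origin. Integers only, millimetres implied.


cube([964, 283, 192]);
translate([0, 283, 192]) cube([964, 283, 192]);
translate([0, 566, 384]) cube([964, 283, 192]);
translate([0, 849, 576]) cube([964, 283, 192]);
translate([0, 1132, 768]) cube([964, 283, 192]);
translate([0, 1415, 960]) cube([964, 283, 192]);
translate([0, 1698, 1152]) cube([964, 283, 192]);
translate([0, 1981, 1344]) cube([964, 283, 192]);


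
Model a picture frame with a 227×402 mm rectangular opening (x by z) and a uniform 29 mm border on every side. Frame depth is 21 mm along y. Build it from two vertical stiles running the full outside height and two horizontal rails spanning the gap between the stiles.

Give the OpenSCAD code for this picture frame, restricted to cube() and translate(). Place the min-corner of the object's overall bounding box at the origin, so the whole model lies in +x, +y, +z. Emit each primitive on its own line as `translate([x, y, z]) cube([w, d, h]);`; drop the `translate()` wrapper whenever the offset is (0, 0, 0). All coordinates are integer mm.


cube([29, 21, 460]);
translate([256, 0, 0]) cube([29, 21, 460]);
translate([29, 0, 0]) cube([227, 21, 29]);
translate([29, 0, 431]) cube([227, 21, 29]);


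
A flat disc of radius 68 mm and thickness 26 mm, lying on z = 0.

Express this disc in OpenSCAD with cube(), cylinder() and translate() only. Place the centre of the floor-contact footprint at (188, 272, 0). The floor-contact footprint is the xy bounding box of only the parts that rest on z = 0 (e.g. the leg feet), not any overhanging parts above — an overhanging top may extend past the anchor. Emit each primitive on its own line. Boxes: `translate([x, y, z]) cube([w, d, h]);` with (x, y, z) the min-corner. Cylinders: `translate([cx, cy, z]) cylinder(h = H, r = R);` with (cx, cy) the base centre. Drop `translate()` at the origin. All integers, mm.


translate([188, 272, 0]) cylinder(h = 26, r = 68);


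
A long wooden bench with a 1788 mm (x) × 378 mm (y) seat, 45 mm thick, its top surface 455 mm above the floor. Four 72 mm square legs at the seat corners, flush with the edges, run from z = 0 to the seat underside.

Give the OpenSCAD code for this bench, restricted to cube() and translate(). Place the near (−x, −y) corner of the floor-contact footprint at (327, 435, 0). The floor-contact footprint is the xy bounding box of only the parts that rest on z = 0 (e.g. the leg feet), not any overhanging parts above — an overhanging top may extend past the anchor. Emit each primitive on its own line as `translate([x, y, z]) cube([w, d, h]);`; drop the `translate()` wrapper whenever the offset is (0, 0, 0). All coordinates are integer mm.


translate([327, 435, 410]) cube([1788, 378, 45]);
translate([327, 435, 0]) cube([72, 72, 410]);
translate([327, 741, 0]) cube([72, 72, 410]);
translate([2043, 435, 0]) cube([72, 72, 410]);
translate([2043, 741, 0]) cube([72, 72, 410]);


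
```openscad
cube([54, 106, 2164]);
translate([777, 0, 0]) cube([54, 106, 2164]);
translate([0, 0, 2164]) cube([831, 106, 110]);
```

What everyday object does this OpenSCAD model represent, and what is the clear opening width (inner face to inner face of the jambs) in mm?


A door frame. The clear opening width is 723 mm.

Two 2164 mm tall posts with a header on top — a door frame. The left jamb is 54 mm wide at x = 0; the right jamb starts at x = 777. The clear opening is 777 − 54 = 723 mm.


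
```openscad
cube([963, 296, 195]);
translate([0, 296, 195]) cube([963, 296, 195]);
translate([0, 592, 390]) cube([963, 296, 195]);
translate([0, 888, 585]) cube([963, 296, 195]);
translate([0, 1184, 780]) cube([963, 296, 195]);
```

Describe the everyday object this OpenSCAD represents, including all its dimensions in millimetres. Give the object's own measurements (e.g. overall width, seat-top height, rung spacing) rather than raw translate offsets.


A straight staircase of 5 solid steps. Each step is 963 mm wide (x), 296 mm deep (y, the going) and 195 mm tall (the rise). The first step rests on the floor; each subsequent step sits one going further in +y and one rise higher in +z, directly behind and above the previous step with no overlap.


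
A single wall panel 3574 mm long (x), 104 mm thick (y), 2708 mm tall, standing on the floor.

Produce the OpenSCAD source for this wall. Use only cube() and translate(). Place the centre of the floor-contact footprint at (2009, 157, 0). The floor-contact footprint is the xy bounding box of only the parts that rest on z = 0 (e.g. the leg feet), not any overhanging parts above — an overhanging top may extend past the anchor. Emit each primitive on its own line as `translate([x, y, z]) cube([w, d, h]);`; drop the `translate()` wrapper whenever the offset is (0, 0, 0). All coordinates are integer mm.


translate([222, 105, 0]) cube([3574, 104, 2708]);


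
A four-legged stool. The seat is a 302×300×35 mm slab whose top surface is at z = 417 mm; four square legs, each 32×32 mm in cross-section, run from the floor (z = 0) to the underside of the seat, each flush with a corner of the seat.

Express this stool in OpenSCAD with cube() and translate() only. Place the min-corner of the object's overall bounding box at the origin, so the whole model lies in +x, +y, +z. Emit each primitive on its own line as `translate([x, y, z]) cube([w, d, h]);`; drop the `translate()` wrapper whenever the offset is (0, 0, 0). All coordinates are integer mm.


translate([0, 0, 382]) cube([302, 300, 35]);
cube([32, 32, 382]);
translate([270, 0, 0]) cube([32, 32, 382]);
translate([0, 268, 0]) cube([32, 32, 382]);
translate([270, 268, 0]) cube([32, 32, 382]);


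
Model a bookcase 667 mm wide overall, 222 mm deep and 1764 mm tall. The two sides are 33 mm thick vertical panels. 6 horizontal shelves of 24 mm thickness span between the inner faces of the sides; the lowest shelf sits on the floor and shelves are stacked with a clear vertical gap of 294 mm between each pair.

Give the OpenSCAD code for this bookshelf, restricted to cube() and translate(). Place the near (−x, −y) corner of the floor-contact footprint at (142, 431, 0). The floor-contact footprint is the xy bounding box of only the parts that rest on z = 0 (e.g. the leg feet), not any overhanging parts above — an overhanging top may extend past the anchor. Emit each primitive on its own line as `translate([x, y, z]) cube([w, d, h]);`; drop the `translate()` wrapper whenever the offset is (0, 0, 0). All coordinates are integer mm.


translate([142, 431, 0]) cube([33, 222, 1764]);
translate([776, 431, 0]) cube([33, 222, 1764]);
translate([175, 431, 0]) cube([601, 222, 24]);
translate([175, 431, 318]) cube([601, 222, 24]);
translate([175, 431, 636]) cube([601, 222, 24]);
translate([175, 431, 954]) cube([601, 222, 24]);
translate([175, 431, 1272]) cube([601, 222, 24]);
translate([175, 431, 1590]) cube([601, 222, 24]);


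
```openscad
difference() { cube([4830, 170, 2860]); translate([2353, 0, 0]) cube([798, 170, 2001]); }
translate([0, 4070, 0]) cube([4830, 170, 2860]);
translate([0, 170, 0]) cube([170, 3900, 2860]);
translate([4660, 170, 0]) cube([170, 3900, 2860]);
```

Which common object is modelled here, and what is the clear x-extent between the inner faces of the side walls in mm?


A single room. The interior width is 4490 mm.

Four walls enclosing a rectangle with a door in the front wall — a room. Outside width 4830 minus two 170 mm walls gives 4490 mm.


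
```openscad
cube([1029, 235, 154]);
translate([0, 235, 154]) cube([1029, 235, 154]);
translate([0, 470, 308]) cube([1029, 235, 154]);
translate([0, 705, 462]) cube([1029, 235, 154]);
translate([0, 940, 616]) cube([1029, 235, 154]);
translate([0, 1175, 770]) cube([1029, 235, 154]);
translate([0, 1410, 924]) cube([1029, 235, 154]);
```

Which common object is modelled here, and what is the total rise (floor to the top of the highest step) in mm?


A staircase. The total rise is 1078 mm.

7 identical blocks, each offset up and back from the previous — a staircase. Each step is 154 mm tall and there are 7 of them, so the total rise is 7 × 154 = 1078 mm.


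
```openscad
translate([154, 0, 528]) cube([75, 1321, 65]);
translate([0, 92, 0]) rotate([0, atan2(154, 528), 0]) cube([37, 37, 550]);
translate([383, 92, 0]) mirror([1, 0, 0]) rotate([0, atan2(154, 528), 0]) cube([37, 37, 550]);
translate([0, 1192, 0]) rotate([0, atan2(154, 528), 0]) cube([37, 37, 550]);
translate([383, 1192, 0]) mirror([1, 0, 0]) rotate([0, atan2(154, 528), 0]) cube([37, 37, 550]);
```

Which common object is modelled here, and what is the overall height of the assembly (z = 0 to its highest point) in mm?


A sawhorse. The overall height is 593 mm.

A beam across two mirrored pairs of raked legs — a sawhorse. The beam's underside is at z = 528 (matching the legs' vertical rise in atan2(154, 528)) and the beam is 65 mm tall, so its top is at 528 + 65 = 593 mm. The raked legs top out at the beam's underside, so that is the highest point.


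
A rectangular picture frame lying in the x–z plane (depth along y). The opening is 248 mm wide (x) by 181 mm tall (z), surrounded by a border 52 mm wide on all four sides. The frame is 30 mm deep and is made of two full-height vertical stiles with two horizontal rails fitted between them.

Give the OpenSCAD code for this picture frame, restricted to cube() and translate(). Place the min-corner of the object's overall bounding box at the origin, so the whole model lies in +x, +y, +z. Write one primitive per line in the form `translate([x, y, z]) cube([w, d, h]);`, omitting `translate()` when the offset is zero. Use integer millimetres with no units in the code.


cube([52, 30, 285]);
translate([300, 0, 0]) cube([52, 30, 285]);
translate([52, 0, 0]) cube([248, 30, 52]);
translate([52, 0, 233]) cube([248, 30, 52]);


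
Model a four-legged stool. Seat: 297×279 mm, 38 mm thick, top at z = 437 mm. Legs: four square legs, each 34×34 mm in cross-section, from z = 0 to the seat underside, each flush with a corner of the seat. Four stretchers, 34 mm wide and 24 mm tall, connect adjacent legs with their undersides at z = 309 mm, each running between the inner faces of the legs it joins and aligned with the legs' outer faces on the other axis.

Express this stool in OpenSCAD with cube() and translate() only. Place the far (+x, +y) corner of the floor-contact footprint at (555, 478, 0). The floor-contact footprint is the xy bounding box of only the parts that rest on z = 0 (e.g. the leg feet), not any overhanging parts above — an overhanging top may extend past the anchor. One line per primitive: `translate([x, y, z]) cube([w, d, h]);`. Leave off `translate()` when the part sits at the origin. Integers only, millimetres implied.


translate([258, 199, 399]) cube([297, 279, 38]);
translate([258, 199, 0]) cube([34, 34, 399]);
translate([521, 199, 0]) cube([34, 34, 399]);
translate([258, 444, 0]) cube([34, 34, 399]);
translate([521, 444, 0]) cube([34, 34, 399]);
translate([292, 199, 309]) cube([229, 34, 24]);
translate([292, 444, 309]) cube([229, 34, 24]);
translate([258, 233, 309]) cube([34, 211, 24]);
translate([521, 233, 309]) cube([34, 211, 24]);


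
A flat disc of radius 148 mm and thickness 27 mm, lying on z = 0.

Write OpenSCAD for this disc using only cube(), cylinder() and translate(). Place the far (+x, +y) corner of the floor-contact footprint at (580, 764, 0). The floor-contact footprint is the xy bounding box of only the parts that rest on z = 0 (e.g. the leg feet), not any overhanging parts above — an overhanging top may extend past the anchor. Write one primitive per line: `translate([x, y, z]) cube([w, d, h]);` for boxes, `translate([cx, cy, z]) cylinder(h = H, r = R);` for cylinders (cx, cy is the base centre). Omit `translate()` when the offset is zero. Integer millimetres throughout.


translate([432, 616, 0]) cylinder(h = 27, r = 148);


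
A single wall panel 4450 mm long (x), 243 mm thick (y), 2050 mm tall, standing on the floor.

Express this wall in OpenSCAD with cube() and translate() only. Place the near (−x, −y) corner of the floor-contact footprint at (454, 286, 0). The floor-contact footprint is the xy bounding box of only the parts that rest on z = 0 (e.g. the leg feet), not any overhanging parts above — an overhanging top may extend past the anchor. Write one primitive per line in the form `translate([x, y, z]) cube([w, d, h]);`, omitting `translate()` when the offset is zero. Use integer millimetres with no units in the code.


translate([454, 286, 0]) cube([4450, 243, 2050]);


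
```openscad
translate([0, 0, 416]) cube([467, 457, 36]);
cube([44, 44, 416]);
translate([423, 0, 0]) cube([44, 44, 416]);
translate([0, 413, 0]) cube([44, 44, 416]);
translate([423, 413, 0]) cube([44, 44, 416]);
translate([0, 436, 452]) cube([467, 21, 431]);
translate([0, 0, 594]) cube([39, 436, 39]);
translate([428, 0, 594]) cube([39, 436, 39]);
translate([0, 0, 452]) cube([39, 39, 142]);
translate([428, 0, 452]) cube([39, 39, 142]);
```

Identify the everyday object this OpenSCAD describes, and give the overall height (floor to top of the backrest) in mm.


A chair. The overall height is 883 mm.

A slab on four corner posts with a tall panel at the back — a chair. The seat slab sits at z = 416 with thickness 36, and the 431 mm backrest starts at the seat top, so the overall height is 416 + 36 + 431 = 883 mm.


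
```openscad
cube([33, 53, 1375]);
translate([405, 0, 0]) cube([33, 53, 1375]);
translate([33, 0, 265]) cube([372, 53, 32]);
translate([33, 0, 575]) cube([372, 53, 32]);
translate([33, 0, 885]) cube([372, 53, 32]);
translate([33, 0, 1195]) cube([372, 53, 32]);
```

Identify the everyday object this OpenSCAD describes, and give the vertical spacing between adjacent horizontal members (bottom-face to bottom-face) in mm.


A ladder. The rung spacing is 310 mm.

Two tall 33×53 posts with 4 short bars between them — a ladder. Adjacent rungs sit at z = 265 and z = 575, so the spacing is 575 − 265 = 310 mm.


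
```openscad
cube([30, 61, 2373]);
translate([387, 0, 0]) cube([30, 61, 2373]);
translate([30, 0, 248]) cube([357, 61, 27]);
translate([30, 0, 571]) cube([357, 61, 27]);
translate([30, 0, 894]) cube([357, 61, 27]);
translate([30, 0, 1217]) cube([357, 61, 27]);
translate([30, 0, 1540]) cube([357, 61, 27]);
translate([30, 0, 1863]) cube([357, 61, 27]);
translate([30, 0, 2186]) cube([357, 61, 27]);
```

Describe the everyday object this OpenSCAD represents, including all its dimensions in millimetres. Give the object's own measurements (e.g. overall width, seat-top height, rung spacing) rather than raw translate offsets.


A straight ladder. Two 30×61 mm vertical rails, 2373 mm tall, stand 417 mm apart (outside-to-outside) with their front faces coplanar on the −y side. 7 rungs, each 61 mm deep and 27 mm tall, span between the inner faces of the rails, front faces flush with the rails. The lowest rung's underside is at z = 248 mm and rungs are spaced 323 mm apart (underside to underside).


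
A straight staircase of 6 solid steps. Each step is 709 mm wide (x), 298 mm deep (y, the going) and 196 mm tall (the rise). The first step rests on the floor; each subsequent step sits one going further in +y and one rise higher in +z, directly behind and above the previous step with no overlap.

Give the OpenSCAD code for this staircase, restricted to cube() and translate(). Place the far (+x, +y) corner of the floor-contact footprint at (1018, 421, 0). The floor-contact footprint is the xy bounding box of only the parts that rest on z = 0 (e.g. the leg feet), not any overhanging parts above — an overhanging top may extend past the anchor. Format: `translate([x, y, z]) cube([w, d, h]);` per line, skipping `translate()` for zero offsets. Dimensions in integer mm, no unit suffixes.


translate([309, 123, 0]) cube([709, 298, 196]);
translate([309, 421, 196]) cube([709, 298, 196]);
translate([309, 719, 392]) cube([709, 298, 196]);
translate([309, 1017, 588]) cube([709, 298, 196]);
translate([309, 1315, 784]) cube([709, 298, 196]);
translate([309, 1613, 980]) cube([709, 298, 196]);


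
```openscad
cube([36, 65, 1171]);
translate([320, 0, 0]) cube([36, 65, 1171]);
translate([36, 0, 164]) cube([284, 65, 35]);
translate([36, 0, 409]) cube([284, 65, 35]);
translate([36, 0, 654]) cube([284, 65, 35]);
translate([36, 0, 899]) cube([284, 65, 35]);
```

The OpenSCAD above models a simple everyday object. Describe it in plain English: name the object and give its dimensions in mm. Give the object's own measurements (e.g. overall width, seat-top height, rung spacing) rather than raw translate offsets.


A straight ladder. Two 36×65 mm vertical rails, 1171 mm tall, stand 356 mm apart (outside-to-outside) with their front faces coplanar on the −y side. 4 rungs, each 65 mm deep and 35 mm tall, span between the inner faces of the rails, front faces flush with the rails. The lowest rung's underside is at z = 164 mm and rungs are spaced 245 mm apart (underside to underside).


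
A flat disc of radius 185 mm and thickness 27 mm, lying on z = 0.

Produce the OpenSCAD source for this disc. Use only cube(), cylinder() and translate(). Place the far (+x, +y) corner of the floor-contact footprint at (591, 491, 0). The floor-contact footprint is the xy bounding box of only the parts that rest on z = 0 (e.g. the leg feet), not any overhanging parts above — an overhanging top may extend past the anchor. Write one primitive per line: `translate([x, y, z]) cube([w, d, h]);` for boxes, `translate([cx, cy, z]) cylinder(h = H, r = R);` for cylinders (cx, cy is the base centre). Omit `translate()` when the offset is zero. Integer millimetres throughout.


translate([406, 306, 0]) cylinder(h = 27, r = 185);


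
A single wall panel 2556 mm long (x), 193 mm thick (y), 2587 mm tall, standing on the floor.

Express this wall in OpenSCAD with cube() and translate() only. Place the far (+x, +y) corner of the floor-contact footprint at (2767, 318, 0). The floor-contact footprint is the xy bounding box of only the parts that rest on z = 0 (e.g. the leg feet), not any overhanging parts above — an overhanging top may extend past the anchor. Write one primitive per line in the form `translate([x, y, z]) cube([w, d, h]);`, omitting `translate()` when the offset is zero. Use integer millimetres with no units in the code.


translate([211, 125, 0]) cube([2556, 193, 2587]);


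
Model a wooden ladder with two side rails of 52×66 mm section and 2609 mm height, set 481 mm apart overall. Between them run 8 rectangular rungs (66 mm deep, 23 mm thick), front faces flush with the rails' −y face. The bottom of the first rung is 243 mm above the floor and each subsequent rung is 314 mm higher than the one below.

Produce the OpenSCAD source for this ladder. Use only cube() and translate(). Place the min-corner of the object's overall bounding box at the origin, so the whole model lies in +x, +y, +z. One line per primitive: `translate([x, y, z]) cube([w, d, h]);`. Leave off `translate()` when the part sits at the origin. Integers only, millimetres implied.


cube([52, 66, 2609]);
translate([429, 0, 0]) cube([52, 66, 2609]);
translate([52, 0, 243]) cube([377, 66, 23]);
translate([52, 0, 557]) cube([377, 66, 23]);
translate([52, 0, 871]) cube([377, 66, 23]);
translate([52, 0, 1185]) cube([377, 66, 23]);
translate([52, 0, 1499]) cube([377, 66, 23]);
translate([52, 0, 1813]) cube([377, 66, 23]);
translate([52, 0, 2127]) cube([377, 66, 23]);
translate([52, 0, 2441]) cube([377, 66, 23]);


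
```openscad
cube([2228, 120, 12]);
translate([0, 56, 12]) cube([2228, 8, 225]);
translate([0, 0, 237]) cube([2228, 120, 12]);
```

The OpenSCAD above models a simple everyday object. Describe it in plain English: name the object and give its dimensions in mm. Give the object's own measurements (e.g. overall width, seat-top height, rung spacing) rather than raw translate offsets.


An I-beam lying along x, 2228 mm long. Overall section height 249 mm. Two flanges 120 mm wide (y) and 12 mm thick, one on the floor and one at the top; a web 8 mm thick runs between them, centred on the flange width.


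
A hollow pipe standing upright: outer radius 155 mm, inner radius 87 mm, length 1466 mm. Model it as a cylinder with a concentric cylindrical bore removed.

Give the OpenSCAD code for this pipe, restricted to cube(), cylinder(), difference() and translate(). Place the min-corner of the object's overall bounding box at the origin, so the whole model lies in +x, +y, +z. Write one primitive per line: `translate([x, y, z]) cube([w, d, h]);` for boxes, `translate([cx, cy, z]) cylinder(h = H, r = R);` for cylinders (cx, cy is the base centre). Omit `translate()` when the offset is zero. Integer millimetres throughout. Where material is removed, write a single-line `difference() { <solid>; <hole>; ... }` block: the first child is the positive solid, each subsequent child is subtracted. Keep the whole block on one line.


difference() { translate([155, 155, 0]) cylinder(h = 1466, r = 155); translate([155, 155, 0]) cylinder(h = 1466, r = 87); }


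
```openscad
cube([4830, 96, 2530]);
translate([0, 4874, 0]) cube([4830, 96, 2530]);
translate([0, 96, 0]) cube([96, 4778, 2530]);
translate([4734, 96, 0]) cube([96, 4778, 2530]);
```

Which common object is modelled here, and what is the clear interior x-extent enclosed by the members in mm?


A house (or room) frame. The interior width is 4638 mm.

Four 2530 mm walls enclosing a rectangle with no floor or roof — a room or house frame. Outside width is 4830 mm and wall thickness is 96 mm, so the interior width is 4830 − 2 × 96 = 4638 mm.


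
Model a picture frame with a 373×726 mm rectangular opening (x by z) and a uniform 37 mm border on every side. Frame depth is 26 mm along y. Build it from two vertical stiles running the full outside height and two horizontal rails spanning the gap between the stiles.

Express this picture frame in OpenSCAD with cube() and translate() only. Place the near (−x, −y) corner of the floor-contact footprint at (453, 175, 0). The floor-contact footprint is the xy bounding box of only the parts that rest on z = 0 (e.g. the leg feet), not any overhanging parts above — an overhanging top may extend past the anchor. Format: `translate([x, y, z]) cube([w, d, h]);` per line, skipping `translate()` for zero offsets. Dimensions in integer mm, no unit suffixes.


translate([453, 175, 0]) cube([37, 26, 800]);
translate([863, 175, 0]) cube([37, 26, 800]);
translate([490, 175, 0]) cube([373, 26, 37]);
translate([490, 175, 763]) cube([373, 26, 37]);


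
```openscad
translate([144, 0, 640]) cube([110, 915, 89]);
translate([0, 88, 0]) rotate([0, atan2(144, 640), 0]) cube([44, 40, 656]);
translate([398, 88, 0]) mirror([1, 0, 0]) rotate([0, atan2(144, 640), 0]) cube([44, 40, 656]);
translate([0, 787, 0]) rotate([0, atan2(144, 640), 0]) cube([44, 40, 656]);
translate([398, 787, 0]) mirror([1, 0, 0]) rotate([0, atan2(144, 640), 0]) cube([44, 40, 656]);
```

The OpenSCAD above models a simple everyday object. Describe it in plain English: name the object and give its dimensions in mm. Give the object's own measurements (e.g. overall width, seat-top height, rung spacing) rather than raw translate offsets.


A sawhorse. A 110×915×89 mm beam (x, y, z) sits on two A-frame leg pairs. Each pair is two raked legs of 44×40 mm section (40 mm along y) splaying symmetrically in x. Each leg rises 640 mm vertically over 144 mm of horizontal reach and is 656 mm long along its own axis. Every leg's outer bottom edge rests on the floor and its outer top edge meets a bottom edge of the beam — the left legs (tilting toward +x) meet the beam's −x bottom edge, the right legs (their mirror images, tilting toward −x) meet its +x bottom edge — so the leg tops tuck under the beam, the beam's underside is 640 mm above the floor, and the feet are 398 mm apart outside-to-outside with the beam centred between them. The two leg pairs are set in 88 mm from either end of the beam.


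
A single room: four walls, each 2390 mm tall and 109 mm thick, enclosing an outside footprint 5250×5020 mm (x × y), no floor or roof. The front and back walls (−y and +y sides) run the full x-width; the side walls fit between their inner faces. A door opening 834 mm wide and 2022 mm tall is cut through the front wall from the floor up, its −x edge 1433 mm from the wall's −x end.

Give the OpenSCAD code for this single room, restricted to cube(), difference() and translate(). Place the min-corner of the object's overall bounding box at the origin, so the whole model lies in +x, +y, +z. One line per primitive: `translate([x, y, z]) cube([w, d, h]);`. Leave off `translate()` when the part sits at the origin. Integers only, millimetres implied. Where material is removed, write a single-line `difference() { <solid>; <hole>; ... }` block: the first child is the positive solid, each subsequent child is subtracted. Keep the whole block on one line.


difference() { cube([5250, 109, 2390]); translate([1433, 0, 0]) cube([834, 109, 2022]); }
translate([0, 4911, 0]) cube([5250, 109, 2390]);
translate([0, 109, 0]) cube([109, 4802, 2390]);
translate([5141, 109, 0]) cube([109, 4802, 2390]);


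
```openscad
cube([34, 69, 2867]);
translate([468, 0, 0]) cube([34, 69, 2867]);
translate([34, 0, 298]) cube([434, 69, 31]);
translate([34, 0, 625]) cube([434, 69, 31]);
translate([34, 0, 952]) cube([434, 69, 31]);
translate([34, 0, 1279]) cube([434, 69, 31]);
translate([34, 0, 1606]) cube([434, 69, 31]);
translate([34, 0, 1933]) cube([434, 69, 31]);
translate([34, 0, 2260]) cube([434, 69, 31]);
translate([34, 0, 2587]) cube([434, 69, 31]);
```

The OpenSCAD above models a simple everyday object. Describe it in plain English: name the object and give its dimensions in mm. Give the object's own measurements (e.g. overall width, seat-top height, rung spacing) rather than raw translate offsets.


A straight ladder. Two 34×69 mm vertical rails, 2867 mm tall, stand 502 mm apart (outside-to-outside) with their front faces coplanar on the −y side. 8 rungs, each 69 mm deep and 31 mm tall, span between the inner faces of the rails, front faces flush with the rails. The lowest rung's underside is at z = 298 mm and rungs are spaced 327 mm apart (underside to underside).
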